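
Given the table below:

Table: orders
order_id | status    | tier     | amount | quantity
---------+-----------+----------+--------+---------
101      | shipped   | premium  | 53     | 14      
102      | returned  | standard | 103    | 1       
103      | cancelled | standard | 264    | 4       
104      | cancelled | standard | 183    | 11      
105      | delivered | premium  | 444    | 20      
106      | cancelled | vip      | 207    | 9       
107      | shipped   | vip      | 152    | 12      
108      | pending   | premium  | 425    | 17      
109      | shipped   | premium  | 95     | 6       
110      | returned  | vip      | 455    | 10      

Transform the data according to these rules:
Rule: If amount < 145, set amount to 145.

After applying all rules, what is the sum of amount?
2565

Step 1: 3 records have amount < 145
Step 2: These records originally summed to 251
Step 3: After setting to minimum: 3 × 145 = 435
Step 4: Unaffected records sum: 2130
Step 5: Final sum = 435 + 2130 = 2565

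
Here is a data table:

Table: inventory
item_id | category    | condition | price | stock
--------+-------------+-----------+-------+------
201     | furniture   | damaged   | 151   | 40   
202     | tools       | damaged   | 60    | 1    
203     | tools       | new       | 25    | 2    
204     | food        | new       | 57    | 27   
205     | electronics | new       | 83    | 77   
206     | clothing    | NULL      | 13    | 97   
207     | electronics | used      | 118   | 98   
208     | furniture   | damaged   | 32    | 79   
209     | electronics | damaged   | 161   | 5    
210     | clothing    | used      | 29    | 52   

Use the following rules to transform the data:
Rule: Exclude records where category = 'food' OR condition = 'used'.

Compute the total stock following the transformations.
301

Step 1: Find records where category = 'food' OR condition = 'used'
Step 2: 3 records match, summing to 177
Step 3: Original sum: 478
Step 4: Remaining sum = 478 - 177 = 301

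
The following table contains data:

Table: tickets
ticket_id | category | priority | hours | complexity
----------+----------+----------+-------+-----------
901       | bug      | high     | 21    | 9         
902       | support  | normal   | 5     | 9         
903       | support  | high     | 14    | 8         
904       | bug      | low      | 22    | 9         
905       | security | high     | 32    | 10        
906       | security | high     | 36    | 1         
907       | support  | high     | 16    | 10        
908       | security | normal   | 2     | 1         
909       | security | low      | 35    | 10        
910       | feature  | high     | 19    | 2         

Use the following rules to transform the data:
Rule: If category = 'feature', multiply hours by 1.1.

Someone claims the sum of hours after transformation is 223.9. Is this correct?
No, the correct result is 203.9.

Step 1: Calculate the correct sum after transformation
Step 2: Apply multiplier 1.1 to records where category = 'feature'
Step 3: Correct result = 203.9
Step 4: Claimed result = 223.9
Step 5: 203.9 ≠ 223.9
Conclusion: The claimed result is incorrect. The correct answer is 203.9.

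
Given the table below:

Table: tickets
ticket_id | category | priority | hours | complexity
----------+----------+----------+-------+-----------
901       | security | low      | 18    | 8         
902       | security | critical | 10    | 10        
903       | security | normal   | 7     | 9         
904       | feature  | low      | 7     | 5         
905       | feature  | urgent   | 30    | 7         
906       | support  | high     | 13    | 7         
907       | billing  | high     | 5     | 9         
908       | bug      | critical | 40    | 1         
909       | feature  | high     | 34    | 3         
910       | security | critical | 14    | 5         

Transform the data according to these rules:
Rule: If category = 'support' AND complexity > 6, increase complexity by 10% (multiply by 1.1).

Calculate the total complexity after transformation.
64.7

Step 1: Find records where category = 'support' AND complexity > 6
Step 2: 1 records match, summing to 7
Step 3: After multiplier: 7 × 1.1 = 7.7
Step 4: Unaffected records sum: 57
Step 5: Final sum = 7.7 + 57 = 64.7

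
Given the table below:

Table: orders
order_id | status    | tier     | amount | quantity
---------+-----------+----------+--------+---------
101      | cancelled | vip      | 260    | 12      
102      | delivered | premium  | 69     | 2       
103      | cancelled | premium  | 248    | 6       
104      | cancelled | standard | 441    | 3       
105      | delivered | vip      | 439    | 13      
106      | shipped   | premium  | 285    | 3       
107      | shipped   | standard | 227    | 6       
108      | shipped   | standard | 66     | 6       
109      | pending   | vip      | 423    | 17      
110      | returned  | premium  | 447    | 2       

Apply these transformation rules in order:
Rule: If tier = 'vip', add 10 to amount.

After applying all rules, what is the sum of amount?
2935

Step 1: Count records where tier = 'vip': 3
Step 2: Total bonus added: 3 × 10 = 30
Step 3: Original sum of amount: 2905
Step 4: Final sum = 2905 + 30 = 2935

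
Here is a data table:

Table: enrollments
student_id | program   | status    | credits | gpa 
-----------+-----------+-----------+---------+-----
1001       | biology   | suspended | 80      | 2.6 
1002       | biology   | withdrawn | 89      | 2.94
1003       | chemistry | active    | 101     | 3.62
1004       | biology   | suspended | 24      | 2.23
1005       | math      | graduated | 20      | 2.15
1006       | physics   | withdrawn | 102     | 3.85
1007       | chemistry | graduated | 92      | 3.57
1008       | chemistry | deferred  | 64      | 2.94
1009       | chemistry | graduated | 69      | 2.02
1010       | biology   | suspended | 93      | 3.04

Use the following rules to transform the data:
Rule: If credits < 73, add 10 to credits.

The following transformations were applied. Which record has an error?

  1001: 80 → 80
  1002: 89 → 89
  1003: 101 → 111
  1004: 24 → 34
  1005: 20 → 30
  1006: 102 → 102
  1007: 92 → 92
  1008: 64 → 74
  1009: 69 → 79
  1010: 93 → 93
Record 1003 has an error. The correct transformed value should be 101, not 111.

Step 1: Check each record against the rule
Step 2: Record 1003 has credits = 101
Step 3: Since 101 >= 73, the bonus should not have been applied
Step 4: Correct value = 101, but claimed value = 111
Conclusion: Record 1003 has the error.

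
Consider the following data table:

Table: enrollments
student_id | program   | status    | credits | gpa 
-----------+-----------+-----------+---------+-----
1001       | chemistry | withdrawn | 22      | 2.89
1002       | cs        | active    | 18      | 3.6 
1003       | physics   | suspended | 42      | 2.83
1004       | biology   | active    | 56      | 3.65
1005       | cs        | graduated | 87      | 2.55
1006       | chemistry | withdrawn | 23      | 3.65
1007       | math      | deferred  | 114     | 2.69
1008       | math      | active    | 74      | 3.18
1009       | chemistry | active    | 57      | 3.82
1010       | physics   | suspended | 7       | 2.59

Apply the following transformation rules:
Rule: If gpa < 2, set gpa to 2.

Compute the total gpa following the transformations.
31.45

Step 1: 0 records have gpa < 2
Step 2: These records originally summed to 0
Step 3: After setting to minimum: 0 × 2 = 0
Step 4: Unaffected records sum: 31.45
Step 5: Final sum = 0 + 31.45 = 31.45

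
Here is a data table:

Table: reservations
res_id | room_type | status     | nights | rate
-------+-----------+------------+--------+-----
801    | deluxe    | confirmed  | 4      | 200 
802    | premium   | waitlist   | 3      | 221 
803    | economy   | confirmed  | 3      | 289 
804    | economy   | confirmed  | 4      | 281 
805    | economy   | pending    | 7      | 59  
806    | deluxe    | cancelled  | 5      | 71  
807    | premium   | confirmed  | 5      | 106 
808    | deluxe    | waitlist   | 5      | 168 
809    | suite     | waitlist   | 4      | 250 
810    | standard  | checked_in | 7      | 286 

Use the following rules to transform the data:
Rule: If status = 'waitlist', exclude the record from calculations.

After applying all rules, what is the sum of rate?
1292

Step 1: Identify records where status = 'waitlist'
Step 2: The excluded records sum to 639
Step 3: Original total rate = 1931
Step 4: Remaining total = 1931 - 639 = 1292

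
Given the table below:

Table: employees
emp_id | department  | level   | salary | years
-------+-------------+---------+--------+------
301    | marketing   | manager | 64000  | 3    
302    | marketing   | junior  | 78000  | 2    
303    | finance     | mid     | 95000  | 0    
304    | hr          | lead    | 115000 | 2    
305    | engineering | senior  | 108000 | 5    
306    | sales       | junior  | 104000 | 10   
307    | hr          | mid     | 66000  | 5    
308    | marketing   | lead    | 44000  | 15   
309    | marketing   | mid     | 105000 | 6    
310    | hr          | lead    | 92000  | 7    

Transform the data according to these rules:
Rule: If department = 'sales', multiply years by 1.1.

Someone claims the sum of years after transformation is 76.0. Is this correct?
No, the correct result is 56.0.

Step 1: Calculate the correct sum after transformation
Step 2: Apply multiplier 1.1 to records where department = 'sales'
Step 3: Correct result = 56.0
Step 4: Claimed result = 76.0
Step 5: 56.0 ≠ 76.0
Conclusion: The claimed result is incorrect. The correct answer is 56.0.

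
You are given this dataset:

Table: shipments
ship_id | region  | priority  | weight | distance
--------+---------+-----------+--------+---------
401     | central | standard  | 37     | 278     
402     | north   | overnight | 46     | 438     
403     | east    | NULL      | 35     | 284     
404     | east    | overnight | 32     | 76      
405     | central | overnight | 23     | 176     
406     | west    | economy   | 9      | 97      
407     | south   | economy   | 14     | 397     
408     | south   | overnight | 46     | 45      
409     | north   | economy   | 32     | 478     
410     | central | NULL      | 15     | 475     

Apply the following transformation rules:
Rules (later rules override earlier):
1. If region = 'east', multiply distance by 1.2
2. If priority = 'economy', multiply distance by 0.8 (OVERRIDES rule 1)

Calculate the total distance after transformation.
2621.6

Step 1: Rule 2 takes priority for records with priority = 'economy'
  - 3 records: 972 × 0.8 = 777.6
Step 2: Rule 1 applies to remaining records with region = 'east'
  - 2 records: 360 × 1.2 = 432.0
Step 3: Other records unchanged: 1412
Step 4: Final sum = 777.6 + 432.0 + 1412 = 2621.6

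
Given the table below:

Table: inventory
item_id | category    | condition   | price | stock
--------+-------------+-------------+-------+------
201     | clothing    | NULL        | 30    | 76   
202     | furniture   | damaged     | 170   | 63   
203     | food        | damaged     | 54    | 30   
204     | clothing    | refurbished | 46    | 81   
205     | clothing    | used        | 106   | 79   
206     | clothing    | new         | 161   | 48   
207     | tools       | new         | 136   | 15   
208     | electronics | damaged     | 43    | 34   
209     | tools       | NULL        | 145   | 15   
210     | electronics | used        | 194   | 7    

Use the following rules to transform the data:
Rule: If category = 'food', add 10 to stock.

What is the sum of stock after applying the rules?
458

Step 1: Count records where category = 'food': 1
Step 2: Total bonus added: 1 × 10 = 10
Step 3: Original sum of stock: 448
Step 4: Final sum = 448 + 10 = 458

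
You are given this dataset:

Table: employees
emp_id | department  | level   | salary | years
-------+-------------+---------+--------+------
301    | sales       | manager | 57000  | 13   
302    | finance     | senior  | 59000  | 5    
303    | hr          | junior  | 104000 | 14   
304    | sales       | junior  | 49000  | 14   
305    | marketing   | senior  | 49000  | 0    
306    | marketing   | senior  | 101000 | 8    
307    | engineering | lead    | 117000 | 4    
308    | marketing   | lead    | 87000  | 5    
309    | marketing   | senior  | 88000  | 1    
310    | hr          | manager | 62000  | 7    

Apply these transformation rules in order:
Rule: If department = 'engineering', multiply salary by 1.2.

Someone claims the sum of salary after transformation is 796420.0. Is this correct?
No, the correct result is 796400.0.

Step 1: Calculate the correct sum after transformation
Step 2: Apply multiplier 1.2 to records where department = 'engineering'
Step 3: Correct result = 796400.0
Step 4: Claimed result = 796420.0
Step 5: 796400.0 ≠ 796420.0
Conclusion: The claimed result is incorrect. The correct answer is 796400.0.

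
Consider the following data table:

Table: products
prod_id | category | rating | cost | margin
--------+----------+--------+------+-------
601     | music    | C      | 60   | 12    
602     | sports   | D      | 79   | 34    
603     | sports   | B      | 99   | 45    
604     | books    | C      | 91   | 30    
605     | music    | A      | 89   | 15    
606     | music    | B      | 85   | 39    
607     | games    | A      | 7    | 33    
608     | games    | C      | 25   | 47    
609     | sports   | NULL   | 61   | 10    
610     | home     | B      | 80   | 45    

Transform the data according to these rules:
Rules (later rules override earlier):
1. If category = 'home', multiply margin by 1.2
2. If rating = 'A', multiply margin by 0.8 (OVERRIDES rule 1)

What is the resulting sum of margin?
309.4

Step 1: Rule 2 takes priority for records with rating = 'A'
  - 2 records: 48 × 0.8 = 38.4
Step 2: Rule 1 applies to remaining records with category = 'home'
  - 1 records: 45 × 1.2 = 54.0
Step 3: Other records unchanged: 217
Step 4: Final sum = 38.4 + 54.0 + 217 = 309.4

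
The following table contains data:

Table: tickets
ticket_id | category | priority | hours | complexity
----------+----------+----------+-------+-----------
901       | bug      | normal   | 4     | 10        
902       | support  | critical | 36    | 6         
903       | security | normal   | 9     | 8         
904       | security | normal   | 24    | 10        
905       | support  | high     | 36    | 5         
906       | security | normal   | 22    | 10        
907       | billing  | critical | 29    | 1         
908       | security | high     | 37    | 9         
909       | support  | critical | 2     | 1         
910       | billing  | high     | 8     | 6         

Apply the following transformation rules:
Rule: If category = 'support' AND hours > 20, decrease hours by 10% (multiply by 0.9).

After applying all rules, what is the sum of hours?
199.8

Step 1: Find records where category = 'support' AND hours > 20
Step 2: 2 records match, summing to 72
Step 3: After multiplier: 72 × 0.9 = 64.8
Step 4: Unaffected records sum: 135
Step 5: Final sum = 64.8 + 135 = 199.8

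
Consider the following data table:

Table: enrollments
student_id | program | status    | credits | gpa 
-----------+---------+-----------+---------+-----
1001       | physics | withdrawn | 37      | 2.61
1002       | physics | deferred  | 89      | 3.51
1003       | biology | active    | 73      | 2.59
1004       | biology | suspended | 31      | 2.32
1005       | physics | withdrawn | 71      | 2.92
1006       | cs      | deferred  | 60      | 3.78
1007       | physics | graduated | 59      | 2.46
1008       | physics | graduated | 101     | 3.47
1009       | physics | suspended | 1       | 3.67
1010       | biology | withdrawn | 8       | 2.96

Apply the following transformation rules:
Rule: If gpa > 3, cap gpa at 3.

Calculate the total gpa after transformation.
27.86

Step 1: 4 records have gpa > 3
Step 2: These records originally summed to 14.43
Step 3: After capping: 4 × 3 = 12
Step 4: Unaffected records sum: 15.86
Step 5: Final sum = 12 + 15.86 = 27.86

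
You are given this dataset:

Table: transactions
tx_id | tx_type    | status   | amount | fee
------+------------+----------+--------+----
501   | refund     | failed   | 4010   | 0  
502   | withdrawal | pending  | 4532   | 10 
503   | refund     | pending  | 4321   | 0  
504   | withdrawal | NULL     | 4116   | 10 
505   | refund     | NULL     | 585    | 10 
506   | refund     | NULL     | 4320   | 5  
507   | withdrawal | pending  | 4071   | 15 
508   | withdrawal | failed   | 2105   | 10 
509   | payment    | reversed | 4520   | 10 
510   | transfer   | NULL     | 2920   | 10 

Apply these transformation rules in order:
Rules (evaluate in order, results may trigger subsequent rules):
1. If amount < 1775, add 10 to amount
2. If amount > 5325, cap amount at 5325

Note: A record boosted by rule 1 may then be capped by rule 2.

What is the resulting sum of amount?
35510

Step 1: Apply rule 1 to records with amount < 1775
  - 1 records get bonus of 10
  - Of these, 0 records then exceed 5325 and get capped
Step 2: Apply rule 2 to records with amount > 5325
  - 0 records (original) are capped
Step 3: Calculate final sum = 35510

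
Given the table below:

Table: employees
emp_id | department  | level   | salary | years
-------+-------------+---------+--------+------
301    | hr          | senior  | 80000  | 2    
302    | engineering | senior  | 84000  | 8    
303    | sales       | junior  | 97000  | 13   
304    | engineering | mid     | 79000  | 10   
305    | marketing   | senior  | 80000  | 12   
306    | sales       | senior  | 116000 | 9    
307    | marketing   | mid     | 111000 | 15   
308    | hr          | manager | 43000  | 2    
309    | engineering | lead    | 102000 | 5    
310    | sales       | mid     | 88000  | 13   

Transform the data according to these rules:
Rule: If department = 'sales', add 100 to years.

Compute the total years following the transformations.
389

Step 1: Count records where department = 'sales': 3
Step 2: Total bonus added: 3 × 100 = 300
Step 3: Original sum of years: 89
Step 4: Final sum = 89 + 300 = 389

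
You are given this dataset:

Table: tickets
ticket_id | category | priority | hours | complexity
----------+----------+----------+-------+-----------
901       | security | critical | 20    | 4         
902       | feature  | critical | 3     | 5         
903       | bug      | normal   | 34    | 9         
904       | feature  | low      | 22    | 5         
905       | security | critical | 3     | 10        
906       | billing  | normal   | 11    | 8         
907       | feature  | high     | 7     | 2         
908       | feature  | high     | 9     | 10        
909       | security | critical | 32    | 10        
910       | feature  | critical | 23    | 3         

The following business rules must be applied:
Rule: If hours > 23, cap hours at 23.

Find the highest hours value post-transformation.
23

Step 1: Original maximum hours = 34
Step 2: Apply cap at 23
Step 3: 2 records had hours > 23 and were capped
Step 4: Maximum after transformation = 23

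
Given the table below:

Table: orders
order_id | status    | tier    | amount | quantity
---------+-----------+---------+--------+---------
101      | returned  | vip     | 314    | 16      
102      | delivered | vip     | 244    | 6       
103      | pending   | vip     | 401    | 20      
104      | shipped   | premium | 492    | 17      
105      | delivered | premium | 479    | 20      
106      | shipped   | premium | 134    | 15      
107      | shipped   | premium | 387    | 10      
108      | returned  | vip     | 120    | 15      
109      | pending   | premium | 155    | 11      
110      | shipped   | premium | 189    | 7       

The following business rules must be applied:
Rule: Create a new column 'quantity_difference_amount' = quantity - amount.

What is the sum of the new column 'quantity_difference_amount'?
-2778

Step 1: For each record, compute quantity - amount
Example calculations:
  16 - 314 = -298
  6 - 244 = -238
  20 - 401 = -381
  ...
Step 2: Sum all derived values
Step 3: Total = -2778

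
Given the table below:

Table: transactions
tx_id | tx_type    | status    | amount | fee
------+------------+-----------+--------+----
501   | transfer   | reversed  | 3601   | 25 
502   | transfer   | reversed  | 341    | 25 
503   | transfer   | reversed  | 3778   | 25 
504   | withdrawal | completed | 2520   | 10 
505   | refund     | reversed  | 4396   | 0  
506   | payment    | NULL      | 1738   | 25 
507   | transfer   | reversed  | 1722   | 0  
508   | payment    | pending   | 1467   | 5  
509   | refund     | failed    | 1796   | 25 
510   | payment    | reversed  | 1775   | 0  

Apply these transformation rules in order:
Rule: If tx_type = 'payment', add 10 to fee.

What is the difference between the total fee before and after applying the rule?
30

Step 1: Original sum of fee = 140
Step 2: 3 records have tx_type = 'payment'
Step 3: Each affected record changes by 10
Step 4: Total change = 3 × 10 = 30
Step 5: New sum = 140 + 30 = 170
Step 6: Difference = |170 - 140| = 30
        (Sum increased by 30)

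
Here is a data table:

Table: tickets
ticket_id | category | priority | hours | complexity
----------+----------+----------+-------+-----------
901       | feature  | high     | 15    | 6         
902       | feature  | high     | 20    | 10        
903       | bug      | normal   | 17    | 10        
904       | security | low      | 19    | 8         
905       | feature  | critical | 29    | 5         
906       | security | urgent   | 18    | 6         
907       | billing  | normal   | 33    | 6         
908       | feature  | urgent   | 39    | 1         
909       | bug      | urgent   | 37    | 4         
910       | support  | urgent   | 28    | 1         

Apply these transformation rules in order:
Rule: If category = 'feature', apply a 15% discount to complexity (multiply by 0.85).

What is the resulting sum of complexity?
53.7

Step 1: Records with category = 'feature' have total complexity = 22
Step 2: Apply multiplier: 22 × 0.85 = 18.7
Step 3: Other records total: 35
Step 4: Final sum = 18.7 + 35 = 53.7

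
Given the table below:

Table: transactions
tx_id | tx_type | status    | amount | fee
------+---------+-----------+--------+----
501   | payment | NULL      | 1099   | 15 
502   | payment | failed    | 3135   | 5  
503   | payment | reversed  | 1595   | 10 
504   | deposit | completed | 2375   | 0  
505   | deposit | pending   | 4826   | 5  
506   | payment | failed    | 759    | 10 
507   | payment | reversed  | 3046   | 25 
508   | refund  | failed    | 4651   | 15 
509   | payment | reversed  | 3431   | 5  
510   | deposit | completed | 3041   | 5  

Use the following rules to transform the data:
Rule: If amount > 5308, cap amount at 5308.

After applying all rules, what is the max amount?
4826

Step 1: Original maximum amount = 4826
Step 2: Check cap of 5308 against maximum
Step 3: No records exceed the cap (max 4826 <= cap 5308), so no capping applies
Step 4: Maximum after transformation = 4826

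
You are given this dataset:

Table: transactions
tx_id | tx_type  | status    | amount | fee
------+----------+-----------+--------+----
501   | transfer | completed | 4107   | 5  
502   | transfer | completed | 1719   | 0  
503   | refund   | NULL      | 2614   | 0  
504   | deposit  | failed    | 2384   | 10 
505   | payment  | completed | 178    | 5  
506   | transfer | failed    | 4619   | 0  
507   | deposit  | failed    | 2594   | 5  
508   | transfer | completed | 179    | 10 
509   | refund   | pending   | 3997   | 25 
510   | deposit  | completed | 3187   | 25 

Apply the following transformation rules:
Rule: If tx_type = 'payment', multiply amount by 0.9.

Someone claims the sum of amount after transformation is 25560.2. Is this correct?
Yes, the result is correct.

Step 1: Calculate the correct sum after transformation
Step 2: Apply multiplier 0.9 to records where tx_type = 'payment'
Step 3: Correct result = 25560.2
Step 4: Claimed result = 25560.2
Step 5: 25560.2 = 25560.2 ✓
Conclusion: The claimed result is correct.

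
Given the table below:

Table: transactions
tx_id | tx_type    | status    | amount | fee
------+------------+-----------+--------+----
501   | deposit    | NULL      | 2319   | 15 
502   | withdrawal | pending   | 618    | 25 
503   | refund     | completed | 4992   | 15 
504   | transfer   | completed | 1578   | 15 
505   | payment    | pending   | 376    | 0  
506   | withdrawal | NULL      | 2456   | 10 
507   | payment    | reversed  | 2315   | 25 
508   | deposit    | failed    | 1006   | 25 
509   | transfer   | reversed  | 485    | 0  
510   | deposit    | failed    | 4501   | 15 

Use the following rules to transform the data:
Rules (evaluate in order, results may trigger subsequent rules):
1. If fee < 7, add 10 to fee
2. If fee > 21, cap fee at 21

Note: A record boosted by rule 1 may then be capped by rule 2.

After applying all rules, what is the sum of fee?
153

Step 1: Apply rule 1 to records with fee < 7
  - 2 records get bonus of 10
  - Of these, 0 records then exceed 21 and get capped
Step 2: Apply rule 2 to records with fee > 21
  - 3 records (original) are capped
Step 3: Calculate final sum = 153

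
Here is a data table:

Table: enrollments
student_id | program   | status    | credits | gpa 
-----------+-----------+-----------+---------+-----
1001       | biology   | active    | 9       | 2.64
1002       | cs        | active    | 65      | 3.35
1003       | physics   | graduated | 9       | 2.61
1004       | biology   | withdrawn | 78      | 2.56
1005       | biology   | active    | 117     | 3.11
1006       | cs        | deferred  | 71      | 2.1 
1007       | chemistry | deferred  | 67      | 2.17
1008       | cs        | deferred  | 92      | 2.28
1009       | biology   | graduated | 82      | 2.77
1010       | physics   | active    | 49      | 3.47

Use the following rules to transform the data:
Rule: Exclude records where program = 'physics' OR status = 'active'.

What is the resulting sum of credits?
390

Step 1: Find records where program = 'physics' OR status = 'active'
Step 2: 5 records match, summing to 249
Step 3: Original sum: 639
Step 4: Remaining sum = 639 - 249 = 390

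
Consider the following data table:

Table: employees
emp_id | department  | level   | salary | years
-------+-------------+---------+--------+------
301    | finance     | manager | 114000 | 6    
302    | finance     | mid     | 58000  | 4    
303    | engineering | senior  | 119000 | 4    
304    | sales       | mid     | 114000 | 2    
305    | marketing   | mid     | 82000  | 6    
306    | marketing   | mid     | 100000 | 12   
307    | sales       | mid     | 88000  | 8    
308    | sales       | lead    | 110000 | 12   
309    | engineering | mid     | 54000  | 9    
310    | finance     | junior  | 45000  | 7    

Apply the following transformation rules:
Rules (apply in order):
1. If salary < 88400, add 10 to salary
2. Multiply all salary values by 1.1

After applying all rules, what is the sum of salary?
972455.0

Step 1: Apply Rule 1 - Add 10 to records with salary < 88400
  - 5 records affected: 327000 + (5 × 10) = 327050
  - Unaffected records: 557000
  - Sum after Rule 1: 884050
Step 2: Apply Rule 2 - Multiply all by 1.1
  - 884050 × 1.1 = 972455.0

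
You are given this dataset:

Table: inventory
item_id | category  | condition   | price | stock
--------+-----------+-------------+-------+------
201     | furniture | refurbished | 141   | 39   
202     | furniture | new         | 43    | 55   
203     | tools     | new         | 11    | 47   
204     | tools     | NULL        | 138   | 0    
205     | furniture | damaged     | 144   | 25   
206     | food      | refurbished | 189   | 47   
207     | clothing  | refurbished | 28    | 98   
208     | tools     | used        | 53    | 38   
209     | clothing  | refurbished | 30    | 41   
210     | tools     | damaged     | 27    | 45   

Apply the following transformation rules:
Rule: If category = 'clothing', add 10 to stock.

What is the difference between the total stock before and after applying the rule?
20

Step 1: Original sum of stock = 435
Step 2: 2 records have category = 'clothing'
Step 3: Each affected record changes by 10
Step 4: Total change = 2 × 10 = 20
Step 5: New sum = 435 + 20 = 455
Step 6: Difference = |455 - 435| = 20
        (Sum increased by 20)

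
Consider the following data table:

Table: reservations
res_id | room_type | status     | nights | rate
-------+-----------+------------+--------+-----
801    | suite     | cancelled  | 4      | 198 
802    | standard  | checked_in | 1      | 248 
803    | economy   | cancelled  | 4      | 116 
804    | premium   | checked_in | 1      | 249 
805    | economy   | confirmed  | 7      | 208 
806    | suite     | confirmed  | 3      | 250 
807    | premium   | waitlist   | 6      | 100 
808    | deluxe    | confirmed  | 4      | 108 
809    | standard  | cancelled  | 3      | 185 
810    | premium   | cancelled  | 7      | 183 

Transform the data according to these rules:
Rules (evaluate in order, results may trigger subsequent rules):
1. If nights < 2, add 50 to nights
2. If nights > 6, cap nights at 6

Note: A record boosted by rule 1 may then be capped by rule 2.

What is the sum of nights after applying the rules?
48

Step 1: Apply rule 1 to records with nights < 2
  - 2 records get bonus of 50
  - Of these, 2 records then exceed 6 and get capped
Step 2: Apply rule 2 to records with nights > 6
  - 2 records (original) are capped
Step 3: Calculate final sum = 48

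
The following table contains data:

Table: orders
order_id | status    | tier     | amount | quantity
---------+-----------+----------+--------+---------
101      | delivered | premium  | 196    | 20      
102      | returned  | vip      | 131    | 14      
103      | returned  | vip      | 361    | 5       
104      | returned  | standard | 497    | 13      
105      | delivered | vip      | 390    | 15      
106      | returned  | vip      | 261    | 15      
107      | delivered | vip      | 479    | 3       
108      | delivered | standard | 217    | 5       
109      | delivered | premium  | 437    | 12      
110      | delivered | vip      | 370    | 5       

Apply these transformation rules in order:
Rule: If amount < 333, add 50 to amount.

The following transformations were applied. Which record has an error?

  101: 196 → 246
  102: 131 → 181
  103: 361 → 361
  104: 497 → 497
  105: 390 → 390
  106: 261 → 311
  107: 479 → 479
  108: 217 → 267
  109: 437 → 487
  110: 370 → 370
Record 109 has an error. The correct transformed value should be 437, not 487.

Step 1: Check each record against the rule
Step 2: Record 109 has amount = 437
Step 3: Since 437 >= 333, the bonus should not have been applied
Step 4: Correct value = 437, but claimed value = 487
Conclusion: Record 109 has the error.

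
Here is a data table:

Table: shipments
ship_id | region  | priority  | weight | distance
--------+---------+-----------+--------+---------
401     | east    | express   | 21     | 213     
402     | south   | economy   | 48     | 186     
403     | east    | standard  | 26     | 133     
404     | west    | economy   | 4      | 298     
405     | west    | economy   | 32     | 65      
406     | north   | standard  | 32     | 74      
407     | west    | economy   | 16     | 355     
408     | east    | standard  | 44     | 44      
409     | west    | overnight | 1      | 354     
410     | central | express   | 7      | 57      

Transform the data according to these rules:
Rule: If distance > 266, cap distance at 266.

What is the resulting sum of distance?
1570

Step 1: 3 records have distance > 266
Step 2: These records originally summed to 1007
Step 3: After capping: 3 × 266 = 798
Step 4: Unaffected records sum: 772
Step 5: Final sum = 798 + 772 = 1570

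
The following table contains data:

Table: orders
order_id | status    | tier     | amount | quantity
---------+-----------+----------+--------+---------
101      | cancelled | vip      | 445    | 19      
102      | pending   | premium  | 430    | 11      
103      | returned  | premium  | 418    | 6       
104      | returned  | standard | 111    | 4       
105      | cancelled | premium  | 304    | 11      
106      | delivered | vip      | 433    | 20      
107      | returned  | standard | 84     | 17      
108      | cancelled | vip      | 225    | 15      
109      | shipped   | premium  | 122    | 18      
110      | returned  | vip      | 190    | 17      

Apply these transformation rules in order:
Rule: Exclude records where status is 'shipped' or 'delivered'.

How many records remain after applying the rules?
8

Step 1: Count records to exclude
  - 1 (shipped) + 1 (delivered) = 2 records
Step 2: Total records: 10
Step 3: Remaining = 10 - 2 = 8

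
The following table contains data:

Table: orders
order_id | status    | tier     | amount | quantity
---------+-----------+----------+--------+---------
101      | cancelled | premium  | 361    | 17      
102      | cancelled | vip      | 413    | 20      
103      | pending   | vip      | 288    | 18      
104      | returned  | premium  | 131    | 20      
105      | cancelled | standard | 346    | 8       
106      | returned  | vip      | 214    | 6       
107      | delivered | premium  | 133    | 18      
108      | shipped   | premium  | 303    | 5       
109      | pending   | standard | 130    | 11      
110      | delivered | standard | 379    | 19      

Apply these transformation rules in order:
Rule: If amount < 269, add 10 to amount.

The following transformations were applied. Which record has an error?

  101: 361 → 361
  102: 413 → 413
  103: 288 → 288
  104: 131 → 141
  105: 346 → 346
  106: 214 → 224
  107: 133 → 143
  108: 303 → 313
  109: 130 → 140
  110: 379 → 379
Record 108 has an error. The correct transformed value should be 303, not 313.

Step 1: Check each record against the rule
Step 2: Record 108 has amount = 303
Step 3: Since 303 >= 269, the bonus should not have been applied
Step 4: Correct value = 303, but claimed value = 313
Conclusion: Record 108 has the error.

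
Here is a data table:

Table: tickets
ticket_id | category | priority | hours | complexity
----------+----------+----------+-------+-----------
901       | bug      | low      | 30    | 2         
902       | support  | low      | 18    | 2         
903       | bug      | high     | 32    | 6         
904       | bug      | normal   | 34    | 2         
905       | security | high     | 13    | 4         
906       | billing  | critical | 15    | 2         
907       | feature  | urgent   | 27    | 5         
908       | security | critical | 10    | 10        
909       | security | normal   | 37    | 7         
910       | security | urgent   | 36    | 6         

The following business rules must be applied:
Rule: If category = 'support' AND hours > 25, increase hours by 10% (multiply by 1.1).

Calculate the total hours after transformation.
252

Step 1: Find records where category = 'support' AND hours > 25
Step 2: 0 records match, summing to 0
Step 3: After multiplier: 0 × 1.1 = 0.0
Step 4: Unaffected records sum: 252
Step 5: Final sum = 0.0 + 252 = 252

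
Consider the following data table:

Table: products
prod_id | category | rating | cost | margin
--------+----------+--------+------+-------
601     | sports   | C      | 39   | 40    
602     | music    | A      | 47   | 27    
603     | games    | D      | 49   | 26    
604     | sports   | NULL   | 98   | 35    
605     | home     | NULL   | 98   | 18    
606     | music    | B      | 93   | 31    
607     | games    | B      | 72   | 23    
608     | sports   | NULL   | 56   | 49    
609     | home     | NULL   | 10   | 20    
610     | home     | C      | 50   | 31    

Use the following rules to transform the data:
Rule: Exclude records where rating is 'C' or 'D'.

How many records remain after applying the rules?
7

Step 1: Count records to exclude
  - 2 (C) + 1 (D) = 3 records
Step 2: Total records: 10
Step 3: Remaining = 10 - 3 = 7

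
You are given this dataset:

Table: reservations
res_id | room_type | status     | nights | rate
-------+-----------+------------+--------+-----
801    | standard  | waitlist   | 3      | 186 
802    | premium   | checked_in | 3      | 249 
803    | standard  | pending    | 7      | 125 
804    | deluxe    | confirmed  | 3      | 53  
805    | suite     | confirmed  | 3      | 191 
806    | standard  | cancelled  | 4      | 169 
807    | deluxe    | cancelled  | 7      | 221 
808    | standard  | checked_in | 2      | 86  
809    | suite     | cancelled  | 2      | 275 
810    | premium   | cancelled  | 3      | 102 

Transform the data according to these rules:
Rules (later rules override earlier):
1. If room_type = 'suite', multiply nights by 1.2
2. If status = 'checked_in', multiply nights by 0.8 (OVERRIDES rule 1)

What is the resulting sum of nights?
37.0

Step 1: Rule 2 takes priority for records with status = 'checked_in'
  - 2 records: 5 × 0.8 = 4.0
Step 2: Rule 1 applies to remaining records with room_type = 'suite'
  - 2 records: 5 × 1.2 = 6.0
Step 3: Other records unchanged: 27
Step 4: Final sum = 4.0 + 6.0 + 27 = 37.0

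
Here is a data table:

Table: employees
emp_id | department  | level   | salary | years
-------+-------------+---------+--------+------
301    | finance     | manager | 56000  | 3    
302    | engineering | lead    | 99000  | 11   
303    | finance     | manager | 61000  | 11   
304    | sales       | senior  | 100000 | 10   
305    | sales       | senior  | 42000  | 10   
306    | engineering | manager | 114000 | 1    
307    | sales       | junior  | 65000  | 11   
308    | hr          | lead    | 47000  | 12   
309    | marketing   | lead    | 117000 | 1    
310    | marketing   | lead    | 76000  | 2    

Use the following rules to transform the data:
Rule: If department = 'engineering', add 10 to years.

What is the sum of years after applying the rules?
92

Step 1: Count records where department = 'engineering': 2
Step 2: Total bonus added: 2 × 10 = 20
Step 3: Original sum of years: 72
Step 4: Final sum = 72 + 20 = 92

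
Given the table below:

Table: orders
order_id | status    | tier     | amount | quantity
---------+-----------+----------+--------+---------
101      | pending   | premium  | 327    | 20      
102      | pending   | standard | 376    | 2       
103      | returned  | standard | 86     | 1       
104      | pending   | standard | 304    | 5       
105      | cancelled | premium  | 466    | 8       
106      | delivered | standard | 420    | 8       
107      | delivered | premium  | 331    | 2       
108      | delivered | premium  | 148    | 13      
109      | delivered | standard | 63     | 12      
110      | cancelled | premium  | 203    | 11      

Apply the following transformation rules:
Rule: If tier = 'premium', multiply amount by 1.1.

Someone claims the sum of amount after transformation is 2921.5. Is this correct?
No, the correct result is 2871.5.

Step 1: Calculate the correct sum after transformation
Step 2: Apply multiplier 1.1 to records where tier = 'premium'
Step 3: Correct result = 2871.5
Step 4: Claimed result = 2921.5
Step 5: 2871.5 ≠ 2921.5
Conclusion: The claimed result is incorrect. The correct answer is 2871.5.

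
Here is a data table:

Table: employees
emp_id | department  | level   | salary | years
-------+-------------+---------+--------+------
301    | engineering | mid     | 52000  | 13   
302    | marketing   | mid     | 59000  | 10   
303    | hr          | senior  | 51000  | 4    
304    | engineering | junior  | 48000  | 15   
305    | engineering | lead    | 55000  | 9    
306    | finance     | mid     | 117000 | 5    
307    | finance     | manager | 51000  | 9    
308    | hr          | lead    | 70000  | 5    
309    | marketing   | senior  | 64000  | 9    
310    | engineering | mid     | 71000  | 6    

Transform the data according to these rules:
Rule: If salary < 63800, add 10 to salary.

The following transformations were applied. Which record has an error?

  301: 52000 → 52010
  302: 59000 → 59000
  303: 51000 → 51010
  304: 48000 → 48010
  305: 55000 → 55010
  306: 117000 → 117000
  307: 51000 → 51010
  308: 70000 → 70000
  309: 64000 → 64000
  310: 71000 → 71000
Record 302 has an error. The correct transformed value should be 59010, not 59000.

Step 1: Check each record against the rule
Step 2: Record 302 has salary = 59000
Step 3: Since 59000 < 63800, the bonus should have been applied
Step 4: Correct value = 59010, but claimed value = 59000
Conclusion: Record 302 has the error.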